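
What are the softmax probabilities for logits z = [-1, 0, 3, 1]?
p = [0.0152, 0.0414, 0.831, 0.1125]

exp(z) = [0.3679, 1, 20.09, 2.718]
Sum = 24.17
p = [0.0152, 0.0414, 0.831, 0.1125]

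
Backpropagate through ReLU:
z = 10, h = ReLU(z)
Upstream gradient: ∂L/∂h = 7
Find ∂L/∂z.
∂L/∂z = 7

h = ReLU(10) = 10
Since z > 0: ∂h/∂z = 1
∂L/∂z = ∂L/∂h · ∂h/∂z = 7 × 1 = 7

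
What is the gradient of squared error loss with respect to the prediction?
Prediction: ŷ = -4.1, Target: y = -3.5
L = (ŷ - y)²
∂L/∂ŷ = -1.2

∂L/∂ŷ = 2(ŷ - y) = 2(-4.1 - -3.5) = 2(-0.6) = -1.2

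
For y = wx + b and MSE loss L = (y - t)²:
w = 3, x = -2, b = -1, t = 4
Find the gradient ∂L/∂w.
∂L/∂w = 44

y = wx + b = (3)(-2) + -1 = -7
∂L/∂y = 2(y - t) = 2(-7 - 4) = -22
∂y/∂w = x = -2
∂L/∂w = ∂L/∂y · ∂y/∂w = -22 × -2 = 44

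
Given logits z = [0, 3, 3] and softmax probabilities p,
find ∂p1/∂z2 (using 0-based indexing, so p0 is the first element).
∂p1/∂z2 = -0.238

p = softmax(z) = [0.02429, 0.4879, 0.4879]
p1 = 0.4879, p2 = 0.4879

∂p1/∂z2 = -p1 × p2 = -0.4879 × 0.4879 = -0.238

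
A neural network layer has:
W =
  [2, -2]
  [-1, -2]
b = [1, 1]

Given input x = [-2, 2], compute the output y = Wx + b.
y = [-7, -1]

Wx = [2×-2 + -2×2, -1×-2 + -2×2]
   = [-8, -2]
y = Wx + b = [-8 + 1, -2 + 1] = [-7, -1]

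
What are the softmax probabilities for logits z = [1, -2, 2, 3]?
p = [0.0896, 0.0045, 0.2436, 0.6623]

exp(z) = [2.718, 0.1353, 7.389, 20.09]
Sum = 30.33
p = [0.0896, 0.0045, 0.2436, 0.6623]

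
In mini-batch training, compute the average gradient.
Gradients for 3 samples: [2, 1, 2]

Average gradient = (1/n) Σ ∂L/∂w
Average gradient = 1.667

Average = (1/3)(2 + 1 + 2) = 5/3 = 1.667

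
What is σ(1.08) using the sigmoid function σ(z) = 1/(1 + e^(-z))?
0.7465

sigmoid(1.08) = 1/(1 + e^(-1.08)) = 1/(1 + 0.3396) = 0.7465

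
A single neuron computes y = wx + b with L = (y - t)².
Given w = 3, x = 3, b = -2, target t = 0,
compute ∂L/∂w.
∂L/∂w = 42

y = wx + b = (3)(3) + -2 = 7
∂L/∂y = 2(y - t) = 2(7 - 0) = 14
∂y/∂w = x = 3
∂L/∂w = ∂L/∂y · ∂y/∂w = 14 × 3 = 42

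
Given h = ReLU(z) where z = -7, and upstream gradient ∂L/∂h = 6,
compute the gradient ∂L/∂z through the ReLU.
∂L/∂z = 0

h = ReLU(-7) = 0
Since z < 0: ∂h/∂z = 0
∂L/∂z = ∂L/∂h · ∂h/∂z = 6 × 0 = 0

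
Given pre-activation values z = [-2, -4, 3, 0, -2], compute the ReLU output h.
h = [0, 0, 3, 0, 0]

ReLU applied element-wise: max(0,-2)=0, max(0,-4)=0, max(0,3)=3, max(0,0)=0, max(0,-2)=0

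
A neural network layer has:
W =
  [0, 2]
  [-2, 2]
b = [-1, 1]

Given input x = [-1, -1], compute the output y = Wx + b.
y = [-3, 1]

Wx = [0×-1 + 2×-1, -2×-1 + 2×-1]
   = [-2, 0]
y = Wx + b = [-2 + -1, 0 + 1] = [-3, 1]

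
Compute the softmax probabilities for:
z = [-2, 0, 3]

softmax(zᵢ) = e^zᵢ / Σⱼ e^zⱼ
p = [0.0064, 0.0471, 0.9465]

exp(z) = [0.1353, 1, 20.09]
Sum = 21.22
p = [0.0064, 0.0471, 0.9465]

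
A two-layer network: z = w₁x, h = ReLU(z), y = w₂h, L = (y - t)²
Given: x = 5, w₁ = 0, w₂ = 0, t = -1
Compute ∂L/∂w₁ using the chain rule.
∂L/∂w₁ = 0

Forward pass:
z = w₁x = 0×5 = 0
h = ReLU(0) = 0
y = w₂h = 0×0 = 0

Backward pass:
∂L/∂y = 2(y - t) = 2(0 - -1) = 2
∂y/∂h = w₂ = 0
∂h/∂z = 0 (ReLU derivative)
∂z/∂w₁ = x = 5

∂L/∂w₁ = 2 × 0 × 0 × 5 = 0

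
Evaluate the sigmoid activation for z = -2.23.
0.09709

sigmoid(-2.23) = 1/(1 + e^(2.23)) = 1/(1 + 9.3) = 0.09709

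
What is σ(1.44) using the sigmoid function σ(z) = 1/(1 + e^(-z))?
0.8085

sigmoid(1.44) = 1/(1 + e^(-1.44)) = 1/(1 + 0.2369) = 0.8085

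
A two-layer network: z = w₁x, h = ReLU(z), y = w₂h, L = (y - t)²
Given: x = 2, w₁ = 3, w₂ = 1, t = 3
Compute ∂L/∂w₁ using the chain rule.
∂L/∂w₁ = 12

Forward pass:
z = w₁x = 3×2 = 6
h = ReLU(6) = 6
y = w₂h = 1×6 = 6

Backward pass:
∂L/∂y = 2(y - t) = 2(6 - 3) = 6
∂y/∂h = w₂ = 1
∂h/∂z = 1 (ReLU derivative)
∂z/∂w₁ = x = 2

∂L/∂w₁ = 6 × 1 × 1 × 2 = 12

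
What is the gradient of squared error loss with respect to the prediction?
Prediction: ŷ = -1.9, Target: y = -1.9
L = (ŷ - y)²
∂L/∂ŷ = 0.0

∂L/∂ŷ = 2(ŷ - y) = 2(-1.9 - -1.9) = 2(0.0) = 0.0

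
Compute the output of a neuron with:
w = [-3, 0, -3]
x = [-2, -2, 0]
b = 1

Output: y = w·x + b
y = 7

y = (-3)(-2) + (0)(-2) + (-3)(0) + 1 = 7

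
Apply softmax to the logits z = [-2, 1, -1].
p = [0.042, 0.8438, 0.1142]

exp(z) = [0.1353, 2.718, 0.3679]
Sum = 3.221
p = [0.042, 0.8438, 0.1142]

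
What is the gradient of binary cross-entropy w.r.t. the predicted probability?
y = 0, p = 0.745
∂L/∂p = 3.922

∂L/∂p = -y/p + (1-y)/(1-p) = 0 + 1/0.255 = 3.922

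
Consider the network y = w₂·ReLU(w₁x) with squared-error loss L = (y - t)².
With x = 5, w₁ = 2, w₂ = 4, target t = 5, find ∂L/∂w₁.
∂L/∂w₁ = 1400

Forward pass:
z = w₁x = 2×5 = 10
h = ReLU(10) = 10
y = w₂h = 4×10 = 40

Backward pass:
∂L/∂y = 2(y - t) = 2(40 - 5) = 70
∂y/∂h = w₂ = 4
∂h/∂z = 1 (ReLU derivative)
∂z/∂w₁ = x = 5

∂L/∂w₁ = 70 × 4 × 1 × 5 = 1400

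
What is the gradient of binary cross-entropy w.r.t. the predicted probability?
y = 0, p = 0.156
∂L/∂p = 1.185

∂L/∂p = -y/p + (1-y)/(1-p) = 0 + 1/0.844 = 1.185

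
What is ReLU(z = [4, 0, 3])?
h = [4, 0, 3]

ReLU applied element-wise: max(0,4)=4, max(0,0)=0, max(0,3)=3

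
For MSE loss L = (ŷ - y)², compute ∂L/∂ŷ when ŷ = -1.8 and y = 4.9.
∂L/∂ŷ = -13.4

∂L/∂ŷ = 2(ŷ - y) = 2(-1.8 - 4.9) = 2(-6.7) = -13.4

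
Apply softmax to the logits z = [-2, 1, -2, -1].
p = [0.0403, 0.8098, 0.0403, 0.1096]

exp(z) = [0.1353, 2.718, 0.1353, 0.3679]
Sum = 3.357
p = [0.0403, 0.8098, 0.0403, 0.1096]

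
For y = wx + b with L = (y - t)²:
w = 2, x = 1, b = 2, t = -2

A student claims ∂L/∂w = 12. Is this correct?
Correct

y = (2)(1) + 2 = 4
∂L/∂y = 2(y - t) = 2(4 - -2) = 12
∂y/∂w = x = 1
∂L/∂w = 12 × 1 = 12

Claimed value: 12
Correct: The correct gradient is 12.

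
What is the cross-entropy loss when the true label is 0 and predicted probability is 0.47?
L = 0.6349

L = -0·log(0.47) - 1·log(0.53) = -log(0.53) = 0.6349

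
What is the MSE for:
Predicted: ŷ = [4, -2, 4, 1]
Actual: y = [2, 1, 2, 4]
MSE = 6.5

MSE = (1/4)((4-2)² + (-2-1)² + (4-2)² + (1-4)²) = (1/4)(4 + 9 + 4 + 9) = 6.5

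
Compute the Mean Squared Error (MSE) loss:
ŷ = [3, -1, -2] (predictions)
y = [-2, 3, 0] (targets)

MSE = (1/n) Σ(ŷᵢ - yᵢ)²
MSE = 15

MSE = (1/3)((3--2)² + (-1-3)² + (-2-0)²) = (1/3)(25 + 16 + 4) = 15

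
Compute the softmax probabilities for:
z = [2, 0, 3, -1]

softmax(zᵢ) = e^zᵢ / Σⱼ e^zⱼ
p = [0.2562, 0.0347, 0.6964, 0.0128]

exp(z) = [7.389, 1, 20.09, 0.3679]
Sum = 28.84
p = [0.2562, 0.0347, 0.6964, 0.0128]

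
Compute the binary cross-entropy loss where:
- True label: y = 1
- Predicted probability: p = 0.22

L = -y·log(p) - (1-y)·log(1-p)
L = 1.514

L = -1·log(0.22) - 0·log(0.78) = -log(0.22) = 1.514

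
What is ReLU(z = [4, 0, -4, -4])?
h = [4, 0, 0, 0]

ReLU applied element-wise: max(0,4)=4, max(0,0)=0, max(0,-4)=0, max(0,-4)=0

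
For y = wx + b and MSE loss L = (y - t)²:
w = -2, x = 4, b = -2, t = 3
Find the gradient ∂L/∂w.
∂L/∂w = -104

y = wx + b = (-2)(4) + -2 = -10
∂L/∂y = 2(y - t) = 2(-10 - 3) = -26
∂y/∂w = x = 4
∂L/∂w = ∂L/∂y · ∂y/∂w = -26 × 4 = -104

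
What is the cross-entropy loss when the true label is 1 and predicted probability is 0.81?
L = 0.2107

L = -1·log(0.81) - 0·log(0.19) = -log(0.81) = 0.2107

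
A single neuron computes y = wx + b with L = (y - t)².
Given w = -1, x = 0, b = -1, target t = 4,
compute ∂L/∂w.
∂L/∂w = 0

y = wx + b = (-1)(0) + -1 = -1
∂L/∂y = 2(y - t) = 2(-1 - 4) = -10
∂y/∂w = x = 0
∂L/∂w = ∂L/∂y · ∂y/∂w = -10 × 0 = 0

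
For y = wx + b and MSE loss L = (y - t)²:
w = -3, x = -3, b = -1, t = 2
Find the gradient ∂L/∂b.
∂L/∂b = 12

y = wx + b = (-3)(-3) + -1 = 8
∂L/∂y = 2(y - t) = 2(8 - 2) = 12
∂y/∂b = 1
∂L/∂b = ∂L/∂y · ∂y/∂b = 12 × 1 = 12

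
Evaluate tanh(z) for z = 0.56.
0.508

tanh(0.56) = (e^(0.56) - e^(-0.56))/(e^(0.56) + e^(-0.56)) = 0.508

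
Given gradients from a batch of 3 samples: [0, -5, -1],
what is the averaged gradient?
Average gradient = -2

Average = (1/3)(0 + -5 + -1) = -6/3 = -2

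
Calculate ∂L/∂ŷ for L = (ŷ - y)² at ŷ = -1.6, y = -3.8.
∂L/∂ŷ = 4.4

∂L/∂ŷ = 2(ŷ - y) = 2(-1.6 - -3.8) = 2(2.2) = 4.4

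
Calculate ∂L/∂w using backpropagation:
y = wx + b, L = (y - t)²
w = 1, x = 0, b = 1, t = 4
∂L/∂w = 0

y = wx + b = (1)(0) + 1 = 1
∂L/∂y = 2(y - t) = 2(1 - 4) = -6
∂y/∂w = x = 0
∂L/∂w = ∂L/∂y · ∂y/∂w = -6 × 0 = 0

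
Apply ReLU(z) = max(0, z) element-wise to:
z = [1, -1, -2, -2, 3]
h = [1, 0, 0, 0, 3]

ReLU applied element-wise: max(0,1)=1, max(0,-1)=0, max(0,-2)=0, max(0,-2)=0, max(0,3)=3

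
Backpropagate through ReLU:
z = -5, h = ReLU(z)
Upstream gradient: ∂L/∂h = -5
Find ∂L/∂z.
∂L/∂z = 0

h = ReLU(-5) = 0
Since z < 0: ∂h/∂z = 0
∂L/∂z = ∂L/∂h · ∂h/∂z = -5 × 0 = 0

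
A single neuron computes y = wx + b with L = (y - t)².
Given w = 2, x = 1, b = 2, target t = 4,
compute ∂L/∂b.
∂L/∂b = 0

y = wx + b = (2)(1) + 2 = 4
∂L/∂y = 2(y - t) = 2(4 - 4) = 0
∂y/∂b = 1
∂L/∂b = ∂L/∂y · ∂y/∂b = 0 × 1 = 0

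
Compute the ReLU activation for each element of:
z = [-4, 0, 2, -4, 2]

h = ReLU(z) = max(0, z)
h = [0, 0, 2, 0, 2]

ReLU applied element-wise: max(0,-4)=0, max(0,0)=0, max(0,2)=2, max(0,-4)=0, max(0,2)=2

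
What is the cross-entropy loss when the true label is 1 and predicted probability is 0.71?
L = 0.3425

L = -1·log(0.71) - 0·log(0.29) = -log(0.71) = 0.3425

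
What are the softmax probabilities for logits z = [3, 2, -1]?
p = [0.7214, 0.2654, 0.0132]

exp(z) = [20.09, 7.389, 0.3679]
Sum = 27.84
p = [0.7214, 0.2654, 0.0132]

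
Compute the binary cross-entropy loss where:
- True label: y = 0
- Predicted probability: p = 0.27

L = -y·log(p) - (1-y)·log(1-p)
L = 0.3147

L = -0·log(0.27) - 1·log(0.73) = -log(0.73) = 0.3147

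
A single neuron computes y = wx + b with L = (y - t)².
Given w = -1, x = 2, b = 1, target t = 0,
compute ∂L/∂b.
∂L/∂b = -2

y = wx + b = (-1)(2) + 1 = -1
∂L/∂y = 2(y - t) = 2(-1 - 0) = -2
∂y/∂b = 1
∂L/∂b = ∂L/∂y · ∂y/∂b = -2 × 1 = -2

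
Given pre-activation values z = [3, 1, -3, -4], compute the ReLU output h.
h = [3, 1, 0, 0]

ReLU applied element-wise: max(0,3)=3, max(0,1)=1, max(0,-3)=0, max(0,-4)=0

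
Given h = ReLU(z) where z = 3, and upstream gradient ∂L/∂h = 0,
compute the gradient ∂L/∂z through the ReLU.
∂L/∂z = 0

h = ReLU(3) = 3
Since z > 0: ∂h/∂z = 1
∂L/∂z = ∂L/∂h · ∂h/∂z = 0 × 1 = 0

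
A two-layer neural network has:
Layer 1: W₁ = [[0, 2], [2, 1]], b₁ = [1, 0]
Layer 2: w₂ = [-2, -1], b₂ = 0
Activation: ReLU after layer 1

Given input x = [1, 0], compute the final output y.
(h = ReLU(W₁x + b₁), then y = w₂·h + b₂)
y = -4

Layer 1 pre-activation: z₁ = [1, 2]
After ReLU: h = [1, 2]
Layer 2 output: y = -2×1 + -1×2 + 0 = -4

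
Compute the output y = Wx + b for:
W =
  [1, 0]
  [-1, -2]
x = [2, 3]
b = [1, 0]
y = [3, -8]

Wx = [1×2 + 0×3, -1×2 + -2×3]
   = [2, -8]
y = Wx + b = [2 + 1, -8 + 0] = [3, -8]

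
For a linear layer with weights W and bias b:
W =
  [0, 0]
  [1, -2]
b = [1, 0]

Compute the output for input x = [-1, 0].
y = [1, -1]

Wx = [0×-1 + 0×0, 1×-1 + -2×0]
   = [0, -1]
y = Wx + b = [0 + 1, -1 + 0] = [1, -1]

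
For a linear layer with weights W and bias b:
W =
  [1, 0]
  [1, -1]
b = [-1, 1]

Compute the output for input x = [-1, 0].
y = [-2, 0]

Wx = [1×-1 + 0×0, 1×-1 + -1×0]
   = [-1, -1]
y = Wx + b = [-1 + -1, -1 + 1] = [-2, 0]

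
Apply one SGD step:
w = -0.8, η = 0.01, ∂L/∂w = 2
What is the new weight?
w_new = -0.82

w_new = w - η·∂L/∂w = -0.8 - 0.01×(2) = -0.8 - (0.02) = -0.82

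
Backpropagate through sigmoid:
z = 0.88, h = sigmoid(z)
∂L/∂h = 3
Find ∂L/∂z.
∂L/∂z = 0.6217

σ(0.88) = 0.7068
σ'(0.88) = σ(0.88)(1 - σ(0.88)) = 0.7068 × 0.2932 = 0.2072
∂L/∂z = ∂L/∂h · σ'(z) = 3 × 0.2072 = 0.6217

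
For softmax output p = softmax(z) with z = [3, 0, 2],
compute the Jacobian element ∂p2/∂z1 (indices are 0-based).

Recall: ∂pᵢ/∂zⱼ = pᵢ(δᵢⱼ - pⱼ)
∂p2/∂z1 = -0.009113

p = softmax(z) = [0.7054, 0.03512, 0.2595]
p2 = 0.2595, p1 = 0.03512

∂p2/∂z1 = -p2 × p1 = -0.2595 × 0.03512 = -0.009113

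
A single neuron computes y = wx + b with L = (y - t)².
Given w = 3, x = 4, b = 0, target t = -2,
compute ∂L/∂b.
∂L/∂b = 28

y = wx + b = (3)(4) + 0 = 12
∂L/∂y = 2(y - t) = 2(12 - -2) = 28
∂y/∂b = 1
∂L/∂b = ∂L/∂y · ∂y/∂b = 28 × 1 = 28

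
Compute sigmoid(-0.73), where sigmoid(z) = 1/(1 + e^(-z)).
0.3252

sigmoid(-0.73) = 1/(1 + e^(0.73)) = 1/(1 + 2.075) = 0.3252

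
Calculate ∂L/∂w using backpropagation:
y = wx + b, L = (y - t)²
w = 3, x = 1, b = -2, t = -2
∂L/∂w = 6

y = wx + b = (3)(1) + -2 = 1
∂L/∂y = 2(y - t) = 2(1 - -2) = 6
∂y/∂w = x = 1
∂L/∂w = ∂L/∂y · ∂y/∂w = 6 × 1 = 6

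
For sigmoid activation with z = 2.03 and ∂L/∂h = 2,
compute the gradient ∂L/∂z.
∂L/∂z = 0.2052

σ(2.03) = 0.8839
σ'(2.03) = σ(2.03)(1 - σ(2.03)) = 0.8839 × 0.1161 = 0.1026
∂L/∂z = ∂L/∂h · σ'(z) = 2 × 0.1026 = 0.2052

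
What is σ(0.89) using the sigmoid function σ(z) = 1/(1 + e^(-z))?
0.7089

sigmoid(0.89) = 1/(1 + e^(-0.89)) = 1/(1 + 0.4107) = 0.7089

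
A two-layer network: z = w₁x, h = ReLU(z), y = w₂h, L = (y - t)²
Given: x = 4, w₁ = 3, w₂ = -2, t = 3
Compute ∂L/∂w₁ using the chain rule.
∂L/∂w₁ = 432

Forward pass:
z = w₁x = 3×4 = 12
h = ReLU(12) = 12
y = w₂h = -2×12 = -24

Backward pass:
∂L/∂y = 2(y - t) = 2(-24 - 3) = -54
∂y/∂h = w₂ = -2
∂h/∂z = 1 (ReLU derivative)
∂z/∂w₁ = x = 4

∂L/∂w₁ = -54 × -2 × 1 × 4 = 432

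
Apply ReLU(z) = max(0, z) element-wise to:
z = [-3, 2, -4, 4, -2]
h = [0, 2, 0, 4, 0]

ReLU applied element-wise: max(0,-3)=0, max(0,2)=2, max(0,-4)=0, max(0,4)=4, max(0,-2)=0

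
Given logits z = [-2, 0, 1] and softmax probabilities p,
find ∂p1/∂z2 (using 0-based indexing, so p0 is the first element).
∂p1/∂z2 = -0.183

p = softmax(z) = [0.03512, 0.2595, 0.7054]
p1 = 0.2595, p2 = 0.7054

∂p1/∂z2 = -p1 × p2 = -0.2595 × 0.7054 = -0.183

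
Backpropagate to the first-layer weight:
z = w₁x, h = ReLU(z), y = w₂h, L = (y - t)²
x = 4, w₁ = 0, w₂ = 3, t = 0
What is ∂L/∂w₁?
∂L/∂w₁ = 0

Forward pass:
z = w₁x = 0×4 = 0
h = ReLU(0) = 0
y = w₂h = 3×0 = 0

Backward pass:
∂L/∂y = 2(y - t) = 2(0 - 0) = 0
∂y/∂h = w₂ = 3
∂h/∂z = 0 (ReLU derivative)
∂z/∂w₁ = x = 4

∂L/∂w₁ = 0 × 3 × 0 × 4 = 0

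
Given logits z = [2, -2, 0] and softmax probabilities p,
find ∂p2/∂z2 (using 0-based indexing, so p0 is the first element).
∂p2/∂z2 = 0.1035

p = softmax(z) = [0.8668, 0.01588, 0.1173]
p2 = 0.1173

∂p2/∂z2 = p2(1 - p2) = 0.1173 × (1 - 0.1173) = 0.1035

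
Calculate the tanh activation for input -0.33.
-0.3185

tanh(-0.33) = (e^(-0.33) - e^(0.33))/(e^(-0.33) + e^(0.33)) = -0.3185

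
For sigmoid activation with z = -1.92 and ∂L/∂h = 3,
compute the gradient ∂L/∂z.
∂L/∂z = 0.3345

σ(-1.92) = 0.1279
σ'(-1.92) = σ(-1.92)(1 - σ(-1.92)) = 0.1279 × 0.8721 = 0.1115
∂L/∂z = ∂L/∂h · σ'(z) = 3 × 0.1115 = 0.3345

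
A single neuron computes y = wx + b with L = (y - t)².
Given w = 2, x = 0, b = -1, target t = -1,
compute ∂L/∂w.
∂L/∂w = 0

y = wx + b = (2)(0) + -1 = -1
∂L/∂y = 2(y - t) = 2(-1 - -1) = 0
∂y/∂w = x = 0
∂L/∂w = ∂L/∂y · ∂y/∂w = 0 × 0 = 0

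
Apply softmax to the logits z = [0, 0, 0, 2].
p = [0.0963, 0.0963, 0.0963, 0.7112]

exp(z) = [1, 1, 1, 7.389]
Sum = 10.39
p = [0.0963, 0.0963, 0.0963, 0.7112]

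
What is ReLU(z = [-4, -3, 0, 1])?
h = [0, 0, 0, 1]

ReLU applied element-wise: max(0,-4)=0, max(0,-3)=0, max(0,0)=0, max(0,1)=1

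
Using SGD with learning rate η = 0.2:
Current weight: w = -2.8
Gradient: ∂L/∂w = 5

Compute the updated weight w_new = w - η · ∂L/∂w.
w_new = -3.8

w_new = w - η·∂L/∂w = -2.8 - 0.2×(5) = -2.8 - (1) = -3.8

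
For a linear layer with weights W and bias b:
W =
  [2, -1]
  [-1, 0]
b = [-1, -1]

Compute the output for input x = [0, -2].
y = [1, -1]

Wx = [2×0 + -1×-2, -1×0 + 0×-2]
   = [2, 0]
y = Wx + b = [2 + -1, 0 + -1] = [1, -1]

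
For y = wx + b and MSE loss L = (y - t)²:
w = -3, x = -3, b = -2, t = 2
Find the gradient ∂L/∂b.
∂L/∂b = 10

y = wx + b = (-3)(-3) + -2 = 7
∂L/∂y = 2(y - t) = 2(7 - 2) = 10
∂y/∂b = 1
∂L/∂b = ∂L/∂y · ∂y/∂b = 10 × 1 = 10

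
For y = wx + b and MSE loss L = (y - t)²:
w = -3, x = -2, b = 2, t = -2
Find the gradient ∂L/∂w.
∂L/∂w = -40

y = wx + b = (-3)(-2) + 2 = 8
∂L/∂y = 2(y - t) = 2(8 - -2) = 20
∂y/∂w = x = -2
∂L/∂w = ∂L/∂y · ∂y/∂w = 20 × -2 = -40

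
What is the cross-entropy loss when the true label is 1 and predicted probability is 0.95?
L = 0.05129

L = -1·log(0.95) - 0·log(0.05) = -log(0.95) = 0.05129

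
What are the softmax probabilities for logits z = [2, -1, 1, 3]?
p = [0.2418, 0.012, 0.0889, 0.6572]

exp(z) = [7.389, 0.3679, 2.718, 20.09]
Sum = 30.56
p = [0.2418, 0.012, 0.0889, 0.6572]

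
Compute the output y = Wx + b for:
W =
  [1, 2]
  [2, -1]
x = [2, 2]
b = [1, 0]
y = [7, 2]

Wx = [1×2 + 2×2, 2×2 + -1×2]
   = [6, 2]
y = Wx + b = [6 + 1, 2 + 0] = [7, 2]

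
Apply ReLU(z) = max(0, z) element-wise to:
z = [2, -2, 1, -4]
h = [2, 0, 1, 0]

ReLU applied element-wise: max(0,2)=2, max(0,-2)=0, max(0,1)=1, max(0,-4)=0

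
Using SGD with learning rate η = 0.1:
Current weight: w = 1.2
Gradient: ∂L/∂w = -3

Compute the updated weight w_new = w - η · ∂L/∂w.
w_new = 1.5

w_new = w - η·∂L/∂w = 1.2 - 0.1×(-3) = 1.2 - (-0.3) = 1.5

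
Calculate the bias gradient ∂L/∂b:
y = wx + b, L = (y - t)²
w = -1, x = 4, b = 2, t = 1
∂L/∂b = -6

y = wx + b = (-1)(4) + 2 = -2
∂L/∂y = 2(y - t) = 2(-2 - 1) = -6
∂y/∂b = 1
∂L/∂b = ∂L/∂y · ∂y/∂b = -6 × 1 = -6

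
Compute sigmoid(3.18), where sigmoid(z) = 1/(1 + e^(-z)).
0.9601

sigmoid(3.18) = 1/(1 + e^(-3.18)) = 1/(1 + 0.04159) = 0.9601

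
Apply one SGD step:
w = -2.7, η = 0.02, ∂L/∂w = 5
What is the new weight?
w_new = -2.8

w_new = w - η·∂L/∂w = -2.7 - 0.02×(5) = -2.7 - (0.1) = -2.8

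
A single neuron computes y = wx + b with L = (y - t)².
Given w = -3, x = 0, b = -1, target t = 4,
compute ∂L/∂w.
∂L/∂w = 0

y = wx + b = (-3)(0) + -1 = -1
∂L/∂y = 2(y - t) = 2(-1 - 4) = -10
∂y/∂w = x = 0
∂L/∂w = ∂L/∂y · ∂y/∂w = -10 × 0 = 0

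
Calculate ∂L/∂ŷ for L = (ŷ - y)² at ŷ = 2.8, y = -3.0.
∂L/∂ŷ = 11.6

∂L/∂ŷ = 2(ŷ - y) = 2(2.8 - -3.0) = 2(5.8) = 11.6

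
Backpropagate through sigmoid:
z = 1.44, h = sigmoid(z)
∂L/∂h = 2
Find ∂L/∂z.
∂L/∂z = 0.3097

σ(1.44) = 0.8085
σ'(1.44) = σ(1.44)(1 - σ(1.44)) = 0.8085 × 0.1915 = 0.1549
∂L/∂z = ∂L/∂h · σ'(z) = 2 × 0.1549 = 0.3097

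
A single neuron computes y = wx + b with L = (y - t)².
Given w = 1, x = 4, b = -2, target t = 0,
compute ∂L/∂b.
∂L/∂b = 4

y = wx + b = (1)(4) + -2 = 2
∂L/∂y = 2(y - t) = 2(2 - 0) = 4
∂y/∂b = 1
∂L/∂b = ∂L/∂y · ∂y/∂b = 4 × 1 = 4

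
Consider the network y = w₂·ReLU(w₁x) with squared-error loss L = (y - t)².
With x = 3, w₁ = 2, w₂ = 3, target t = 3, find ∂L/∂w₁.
∂L/∂w₁ = 270

Forward pass:
z = w₁x = 2×3 = 6
h = ReLU(6) = 6
y = w₂h = 3×6 = 18

Backward pass:
∂L/∂y = 2(y - t) = 2(18 - 3) = 30
∂y/∂h = w₂ = 3
∂h/∂z = 1 (ReLU derivative)
∂z/∂w₁ = x = 3

∂L/∂w₁ = 30 × 3 × 1 × 3 = 270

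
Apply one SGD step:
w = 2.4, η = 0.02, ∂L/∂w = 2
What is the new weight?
w_new = 2.36

w_new = w - η·∂L/∂w = 2.4 - 0.02×(2) = 2.4 - (0.04) = 2.36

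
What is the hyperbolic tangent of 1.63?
0.9261

tanh(1.63) = (e^(1.63) - e^(-1.63))/(e^(1.63) + e^(-1.63)) = 0.9261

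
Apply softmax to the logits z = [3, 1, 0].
p = [0.8438, 0.1142, 0.042]

exp(z) = [20.09, 2.718, 1]
Sum = 23.8
p = [0.8438, 0.1142, 0.042]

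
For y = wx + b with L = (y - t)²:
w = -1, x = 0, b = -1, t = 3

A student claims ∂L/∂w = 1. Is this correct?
Incorrect

y = (-1)(0) + -1 = -1
∂L/∂y = 2(y - t) = 2(-1 - 3) = -8
∂y/∂w = x = 0
∂L/∂w = -8 × 0 = 0

Claimed value: 1
Incorrect: The correct gradient is 0.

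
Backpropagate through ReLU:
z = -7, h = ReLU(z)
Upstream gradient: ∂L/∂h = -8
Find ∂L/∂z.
∂L/∂z = 0

h = ReLU(-7) = 0
Since z < 0: ∂h/∂z = 0
∂L/∂z = ∂L/∂h · ∂h/∂z = -8 × 0 = 0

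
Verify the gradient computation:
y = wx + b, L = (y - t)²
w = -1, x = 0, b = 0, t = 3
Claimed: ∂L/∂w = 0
Correct

y = (-1)(0) + 0 = 0
∂L/∂y = 2(y - t) = 2(0 - 3) = -6
∂y/∂w = x = 0
∂L/∂w = -6 × 0 = 0

Claimed value: 0
Correct: The correct gradient is 0.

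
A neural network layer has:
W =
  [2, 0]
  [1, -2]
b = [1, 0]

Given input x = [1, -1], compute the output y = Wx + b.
y = [3, 3]

Wx = [2×1 + 0×-1, 1×1 + -2×-1]
   = [2, 3]
y = Wx + b = [2 + 1, 3 + 0] = [3, 3]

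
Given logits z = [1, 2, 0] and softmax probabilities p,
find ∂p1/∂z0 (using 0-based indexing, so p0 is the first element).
∂p1/∂z0 = -0.1628

p = softmax(z) = [0.2447, 0.6652, 0.09003]
p1 = 0.6652, p0 = 0.2447

∂p1/∂z0 = -p1 × p0 = -0.6652 × 0.2447 = -0.1628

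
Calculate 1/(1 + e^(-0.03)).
0.5075

sigmoid(0.03) = 1/(1 + e^(-0.03)) = 1/(1 + 0.9704) = 0.5075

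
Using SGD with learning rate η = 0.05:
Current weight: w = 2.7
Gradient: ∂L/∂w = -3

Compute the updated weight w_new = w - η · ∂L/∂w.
w_new = 2.85

w_new = w - η·∂L/∂w = 2.7 - 0.05×(-3) = 2.7 - (-0.15) = 2.85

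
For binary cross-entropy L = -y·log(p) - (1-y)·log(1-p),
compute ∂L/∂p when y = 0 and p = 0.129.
∂L/∂p = 1.148

∂L/∂p = -y/p + (1-y)/(1-p) = 0 + 1/0.871 = 1.148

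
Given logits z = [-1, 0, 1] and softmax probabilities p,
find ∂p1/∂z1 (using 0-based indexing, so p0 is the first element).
∂p1/∂z1 = 0.1848

p = softmax(z) = [0.09003, 0.2447, 0.6652]
p1 = 0.2447

∂p1/∂z1 = p1(1 - p1) = 0.2447 × (1 - 0.2447) = 0.1848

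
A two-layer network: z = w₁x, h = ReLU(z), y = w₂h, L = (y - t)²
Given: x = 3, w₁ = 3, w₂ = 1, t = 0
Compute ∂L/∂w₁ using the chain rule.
∂L/∂w₁ = 54

Forward pass:
z = w₁x = 3×3 = 9
h = ReLU(9) = 9
y = w₂h = 1×9 = 9

Backward pass:
∂L/∂y = 2(y - t) = 2(9 - 0) = 18
∂y/∂h = w₂ = 1
∂h/∂z = 1 (ReLU derivative)
∂z/∂w₁ = x = 3

∂L/∂w₁ = 18 × 1 × 1 × 3 = 54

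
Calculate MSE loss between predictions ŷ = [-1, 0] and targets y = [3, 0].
MSE = 8

MSE = (1/2)((-1-3)² + (0-0)²) = (1/2)(16 + 0) = 8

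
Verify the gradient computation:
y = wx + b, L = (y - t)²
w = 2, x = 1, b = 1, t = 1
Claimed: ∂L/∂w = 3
Incorrect

y = (2)(1) + 1 = 3
∂L/∂y = 2(y - t) = 2(3 - 1) = 4
∂y/∂w = x = 1
∂L/∂w = 4 × 1 = 4

Claimed value: 3
Incorrect: The correct gradient is 4.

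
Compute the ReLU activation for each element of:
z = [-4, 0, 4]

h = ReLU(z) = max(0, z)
h = [0, 0, 4]

ReLU applied element-wise: max(0,-4)=0, max(0,0)=0, max(0,4)=4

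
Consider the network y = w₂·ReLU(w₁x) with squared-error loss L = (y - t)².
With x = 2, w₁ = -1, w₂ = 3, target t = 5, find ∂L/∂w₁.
∂L/∂w₁ = 0

Forward pass:
z = w₁x = -1×2 = -2
h = ReLU(-2) = 0
y = w₂h = 3×0 = 0

Backward pass:
∂L/∂y = 2(y - t) = 2(0 - 5) = -10
∂y/∂h = w₂ = 3
∂h/∂z = 0 (ReLU derivative)
∂z/∂w₁ = x = 2

∂L/∂w₁ = -10 × 3 × 0 × 2 = 0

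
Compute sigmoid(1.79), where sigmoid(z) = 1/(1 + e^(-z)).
0.8569

sigmoid(1.79) = 1/(1 + e^(-1.79)) = 1/(1 + 0.167) = 0.8569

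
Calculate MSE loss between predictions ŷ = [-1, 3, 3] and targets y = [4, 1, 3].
MSE = 9.667

MSE = (1/3)((-1-4)² + (3-1)² + (3-3)²) = (1/3)(25 + 4 + 0) = 9.667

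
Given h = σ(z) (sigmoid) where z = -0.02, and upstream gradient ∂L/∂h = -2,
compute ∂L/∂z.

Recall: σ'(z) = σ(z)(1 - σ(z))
∂L/∂z = -0.5

σ(-0.02) = 0.495
σ'(-0.02) = σ(-0.02)(1 - σ(-0.02)) = 0.495 × 0.505 = 0.25
∂L/∂z = ∂L/∂h · σ'(z) = -2 × 0.25 = -0.5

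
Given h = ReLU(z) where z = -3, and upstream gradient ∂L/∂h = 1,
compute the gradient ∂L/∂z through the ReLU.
∂L/∂z = 0

h = ReLU(-3) = 0
Since z < 0: ∂h/∂z = 0
∂L/∂z = ∂L/∂h · ∂h/∂z = 1 × 0 = 0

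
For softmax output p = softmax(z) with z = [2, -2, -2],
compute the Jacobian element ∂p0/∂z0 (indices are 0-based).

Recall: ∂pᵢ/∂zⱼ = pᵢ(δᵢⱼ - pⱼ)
∂p0/∂z0 = 0.03409

p = softmax(z) = [0.9647, 0.01767, 0.01767]
p0 = 0.9647

∂p0/∂z0 = p0(1 - p0) = 0.9647 × (1 - 0.9647) = 0.03409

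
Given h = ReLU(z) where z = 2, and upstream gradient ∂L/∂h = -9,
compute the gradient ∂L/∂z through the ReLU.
∂L/∂z = -9

h = ReLU(2) = 2
Since z > 0: ∂h/∂z = 1
∂L/∂z = ∂L/∂h · ∂h/∂z = -9 × 1 = -9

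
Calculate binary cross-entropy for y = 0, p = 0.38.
L = 0.478

L = -0·log(0.38) - 1·log(0.62) = -log(0.62) = 0.478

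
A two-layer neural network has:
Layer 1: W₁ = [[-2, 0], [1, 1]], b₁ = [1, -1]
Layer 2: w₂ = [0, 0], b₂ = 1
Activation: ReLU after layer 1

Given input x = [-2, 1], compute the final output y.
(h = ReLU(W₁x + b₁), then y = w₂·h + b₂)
y = 1

Layer 1 pre-activation: z₁ = [5, -2]
After ReLU: h = [5, 0]
Layer 2 output: y = 0×5 + 0×0 + 1 = 1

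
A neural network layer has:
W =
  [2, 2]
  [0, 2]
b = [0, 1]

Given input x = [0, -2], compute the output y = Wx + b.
y = [-4, -3]

Wx = [2×0 + 2×-2, 0×0 + 2×-2]
   = [-4, -4]
y = Wx + b = [-4 + 0, -4 + 1] = [-4, -3]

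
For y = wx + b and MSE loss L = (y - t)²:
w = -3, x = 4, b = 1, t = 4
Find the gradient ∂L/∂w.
∂L/∂w = -120

y = wx + b = (-3)(4) + 1 = -11
∂L/∂y = 2(y - t) = 2(-11 - 4) = -30
∂y/∂w = x = 4
∂L/∂w = ∂L/∂y · ∂y/∂w = -30 × 4 = -120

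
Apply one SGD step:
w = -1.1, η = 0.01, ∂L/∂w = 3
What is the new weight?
w_new = -1.13

w_new = w - η·∂L/∂w = -1.1 - 0.01×(3) = -1.1 - (0.03) = -1.13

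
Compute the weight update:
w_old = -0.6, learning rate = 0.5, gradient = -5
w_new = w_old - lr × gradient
w_new = 1.9

w_new = w - η·∂L/∂w = -0.6 - 0.5×(-5) = -0.6 - (-2.5) = 1.9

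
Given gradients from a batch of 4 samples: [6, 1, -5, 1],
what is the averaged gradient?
Average gradient = 0.75

Average = (1/4)(6 + 1 + -5 + 1) = 3/4 = 0.75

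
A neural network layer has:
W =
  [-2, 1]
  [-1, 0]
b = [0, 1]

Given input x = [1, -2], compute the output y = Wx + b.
y = [-4, 0]

Wx = [-2×1 + 1×-2, -1×1 + 0×-2]
   = [-4, -1]
y = Wx + b = [-4 + 0, -1 + 1] = [-4, 0]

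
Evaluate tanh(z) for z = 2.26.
0.9785

tanh(2.26) = (e^(2.26) - e^(-2.26))/(e^(2.26) + e^(-2.26)) = 0.9785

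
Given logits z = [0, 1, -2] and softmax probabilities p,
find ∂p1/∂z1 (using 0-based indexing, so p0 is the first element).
∂p1/∂z1 = 0.2078

p = softmax(z) = [0.2595, 0.7054, 0.03512]
p1 = 0.7054

∂p1/∂z1 = p1(1 - p1) = 0.7054 × (1 - 0.7054) = 0.2078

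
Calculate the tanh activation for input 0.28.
0.2729

tanh(0.28) = (e^(0.28) - e^(-0.28))/(e^(0.28) + e^(-0.28)) = 0.2729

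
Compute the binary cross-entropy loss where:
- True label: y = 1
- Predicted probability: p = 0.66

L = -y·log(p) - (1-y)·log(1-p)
L = 0.4155

L = -1·log(0.66) - 0·log(0.34) = -log(0.66) = 0.4155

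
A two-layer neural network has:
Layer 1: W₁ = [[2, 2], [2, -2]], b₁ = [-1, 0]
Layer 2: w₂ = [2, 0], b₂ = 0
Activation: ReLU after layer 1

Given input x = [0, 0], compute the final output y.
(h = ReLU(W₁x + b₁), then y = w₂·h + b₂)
y = 0

Layer 1 pre-activation: z₁ = [-1, 0]
After ReLU: h = [0, 0]
Layer 2 output: y = 2×0 + 0×0 + 0 = 0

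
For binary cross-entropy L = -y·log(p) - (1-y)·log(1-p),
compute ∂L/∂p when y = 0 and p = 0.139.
∂L/∂p = 1.161

∂L/∂p = -y/p + (1-y)/(1-p) = 0 + 1/0.861 = 1.161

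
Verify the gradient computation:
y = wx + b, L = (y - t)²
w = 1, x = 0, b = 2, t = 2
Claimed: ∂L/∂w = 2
Incorrect

y = (1)(0) + 2 = 2
∂L/∂y = 2(y - t) = 2(2 - 2) = 0
∂y/∂w = x = 0
∂L/∂w = 0 × 0 = 0

Claimed value: 2
Incorrect: The correct gradient is 0.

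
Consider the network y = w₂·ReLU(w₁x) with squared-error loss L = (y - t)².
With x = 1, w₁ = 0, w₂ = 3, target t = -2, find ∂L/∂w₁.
∂L/∂w₁ = 0

Forward pass:
z = w₁x = 0×1 = 0
h = ReLU(0) = 0
y = w₂h = 3×0 = 0

Backward pass:
∂L/∂y = 2(y - t) = 2(0 - -2) = 4
∂y/∂h = w₂ = 3
∂h/∂z = 0 (ReLU derivative)
∂z/∂w₁ = x = 1

∂L/∂w₁ = 4 × 3 × 0 × 1 = 0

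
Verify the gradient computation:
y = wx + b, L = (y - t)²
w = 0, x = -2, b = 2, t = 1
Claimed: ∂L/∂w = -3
Incorrect

y = (0)(-2) + 2 = 2
∂L/∂y = 2(y - t) = 2(2 - 1) = 2
∂y/∂w = x = -2
∂L/∂w = 2 × -2 = -4

Claimed value: -3
Incorrect: The correct gradient is -4.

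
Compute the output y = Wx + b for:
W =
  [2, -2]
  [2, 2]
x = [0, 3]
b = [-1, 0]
y = [-7, 6]

Wx = [2×0 + -2×3, 2×0 + 2×3]
   = [-6, 6]
y = Wx + b = [-6 + -1, 6 + 0] = [-7, 6]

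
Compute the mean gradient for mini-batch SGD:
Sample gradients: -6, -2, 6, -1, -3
Average gradient = -1.2

Average = (1/5)(-6 + -2 + 6 + -1 + -3) = -6/5 = -1.2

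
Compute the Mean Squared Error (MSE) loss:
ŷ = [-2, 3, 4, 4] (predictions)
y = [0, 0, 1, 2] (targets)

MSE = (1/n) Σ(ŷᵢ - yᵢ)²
MSE = 6.5

MSE = (1/4)((-2-0)² + (3-0)² + (4-1)² + (4-2)²) = (1/4)(4 + 9 + 9 + 4) = 6.5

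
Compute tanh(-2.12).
-0.9716

tanh(-2.12) = (e^(-2.12) - e^(2.12))/(e^(-2.12) + e^(2.12)) = -0.9716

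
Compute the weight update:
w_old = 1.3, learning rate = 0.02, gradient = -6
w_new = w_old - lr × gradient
w_new = 1.42

w_new = w - η·∂L/∂w = 1.3 - 0.02×(-6) = 1.3 - (-0.12) = 1.42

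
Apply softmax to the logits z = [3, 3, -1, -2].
p = [0.4938, 0.4938, 0.009, 0.0033]

exp(z) = [20.09, 20.09, 0.3679, 0.1353]
Sum = 40.67
p = [0.4938, 0.4938, 0.009, 0.0033]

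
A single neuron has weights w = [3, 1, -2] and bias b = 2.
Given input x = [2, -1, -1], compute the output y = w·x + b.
y = 9

y = (3)(2) + (1)(-1) + (-2)(-1) + 2 = 9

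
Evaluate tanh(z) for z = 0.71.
0.6107

tanh(0.71) = (e^(0.71) - e^(-0.71))/(e^(0.71) + e^(-0.71)) = 0.6107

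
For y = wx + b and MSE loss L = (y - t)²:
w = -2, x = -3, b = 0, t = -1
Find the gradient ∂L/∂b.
∂L/∂b = 14

y = wx + b = (-2)(-3) + 0 = 6
∂L/∂y = 2(y - t) = 2(6 - -1) = 14
∂y/∂b = 1
∂L/∂b = ∂L/∂y · ∂y/∂b = 14 × 1 = 14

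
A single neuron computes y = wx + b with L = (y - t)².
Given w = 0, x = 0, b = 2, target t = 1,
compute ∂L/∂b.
∂L/∂b = 2

y = wx + b = (0)(0) + 2 = 2
∂L/∂y = 2(y - t) = 2(2 - 1) = 2
∂y/∂b = 1
∂L/∂b = ∂L/∂y · ∂y/∂b = 2 × 1 = 2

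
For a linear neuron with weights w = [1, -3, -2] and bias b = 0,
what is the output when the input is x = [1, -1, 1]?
y = 2

y = (1)(1) + (-3)(-1) + (-2)(1) + 0 = 2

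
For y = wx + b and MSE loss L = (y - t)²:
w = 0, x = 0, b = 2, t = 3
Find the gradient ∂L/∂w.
∂L/∂w = 0

y = wx + b = (0)(0) + 2 = 2
∂L/∂y = 2(y - t) = 2(2 - 3) = -2
∂y/∂w = x = 0
∂L/∂w = ∂L/∂y · ∂y/∂w = -2 × 0 = 0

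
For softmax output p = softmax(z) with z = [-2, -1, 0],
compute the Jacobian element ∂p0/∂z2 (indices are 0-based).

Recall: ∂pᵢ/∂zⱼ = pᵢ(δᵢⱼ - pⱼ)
∂p0/∂z2 = -0.05989

p = softmax(z) = [0.09003, 0.2447, 0.6652]
p0 = 0.09003, p2 = 0.6652

∂p0/∂z2 = -p0 × p2 = -0.09003 × 0.6652 = -0.05989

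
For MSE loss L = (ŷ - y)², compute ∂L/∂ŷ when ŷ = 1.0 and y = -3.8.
∂L/∂ŷ = 9.6

∂L/∂ŷ = 2(ŷ - y) = 2(1.0 - -3.8) = 2(4.8) = 9.6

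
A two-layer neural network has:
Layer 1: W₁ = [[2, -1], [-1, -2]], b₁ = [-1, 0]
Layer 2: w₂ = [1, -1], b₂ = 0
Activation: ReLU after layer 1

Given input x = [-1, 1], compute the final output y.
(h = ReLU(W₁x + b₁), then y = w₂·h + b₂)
y = 0

Layer 1 pre-activation: z₁ = [-4, -1]
After ReLU: h = [0, 0]
Layer 2 output: y = 1×0 + -1×0 + 0 = 0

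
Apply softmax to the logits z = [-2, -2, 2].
p = [0.0177, 0.0177, 0.9647]

exp(z) = [0.1353, 0.1353, 7.389]
Sum = 7.66
p = [0.0177, 0.0177, 0.9647]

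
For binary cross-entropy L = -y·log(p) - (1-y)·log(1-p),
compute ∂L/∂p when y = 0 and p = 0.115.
∂L/∂p = 1.13

∂L/∂p = -y/p + (1-y)/(1-p) = 0 + 1/0.885 = 1.13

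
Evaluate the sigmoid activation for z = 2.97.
0.9512

sigmoid(2.97) = 1/(1 + e^(-2.97)) = 1/(1 + 0.0513) = 0.9512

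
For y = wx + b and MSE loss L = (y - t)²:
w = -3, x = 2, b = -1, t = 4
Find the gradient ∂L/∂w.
∂L/∂w = -44

y = wx + b = (-3)(2) + -1 = -7
∂L/∂y = 2(y - t) = 2(-7 - 4) = -22
∂y/∂w = x = 2
∂L/∂w = ∂L/∂y · ∂y/∂w = -22 × 2 = -44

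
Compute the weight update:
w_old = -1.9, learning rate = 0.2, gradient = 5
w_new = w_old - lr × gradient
w_new = -2.9

w_new = w - η·∂L/∂w = -1.9 - 0.2×(5) = -1.9 - (1) = -2.9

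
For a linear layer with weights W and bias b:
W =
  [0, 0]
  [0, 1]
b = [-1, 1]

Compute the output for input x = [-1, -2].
y = [-1, -1]

Wx = [0×-1 + 0×-2, 0×-1 + 1×-2]
   = [0, -2]
y = Wx + b = [0 + -1, -2 + 1] = [-1, -1]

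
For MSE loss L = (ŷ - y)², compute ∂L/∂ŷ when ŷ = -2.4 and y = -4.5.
∂L/∂ŷ = 4.2

∂L/∂ŷ = 2(ŷ - y) = 2(-2.4 - -4.5) = 2(2.1) = 4.2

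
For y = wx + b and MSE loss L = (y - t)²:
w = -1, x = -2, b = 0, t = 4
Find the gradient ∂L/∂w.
∂L/∂w = 8

y = wx + b = (-1)(-2) + 0 = 2
∂L/∂y = 2(y - t) = 2(2 - 4) = -4
∂y/∂w = x = -2
∂L/∂w = ∂L/∂y · ∂y/∂w = -4 × -2 = 8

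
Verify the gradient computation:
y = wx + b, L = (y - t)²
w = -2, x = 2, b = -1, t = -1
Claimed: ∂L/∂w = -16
Correct

y = (-2)(2) + -1 = -5
∂L/∂y = 2(y - t) = 2(-5 - -1) = -8
∂y/∂w = x = 2
∂L/∂w = -8 × 2 = -16

Claimed value: -16
Correct: The correct gradient is -16.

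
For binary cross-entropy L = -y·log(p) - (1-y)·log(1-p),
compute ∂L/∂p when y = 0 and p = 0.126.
∂L/∂p = 1.144

∂L/∂p = -y/p + (1-y)/(1-p) = 0 + 1/0.874 = 1.144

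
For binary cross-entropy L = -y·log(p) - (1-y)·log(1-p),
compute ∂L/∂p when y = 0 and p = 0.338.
∂L/∂p = 1.511

∂L/∂p = -y/p + (1-y)/(1-p) = 0 + 1/0.662 = 1.511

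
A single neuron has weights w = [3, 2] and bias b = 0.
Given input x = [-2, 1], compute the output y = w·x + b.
y = -4

y = (3)(-2) + (2)(1) + 0 = -4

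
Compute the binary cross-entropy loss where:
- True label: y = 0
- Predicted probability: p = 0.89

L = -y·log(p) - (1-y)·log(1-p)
L = 2.207

L = -0·log(0.89) - 1·log(0.11) = -log(0.11) = 2.207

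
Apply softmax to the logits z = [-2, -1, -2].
p = [0.2119, 0.5761, 0.2119]

exp(z) = [0.1353, 0.3679, 0.1353]
Sum = 0.6386
p = [0.2119, 0.5761, 0.2119]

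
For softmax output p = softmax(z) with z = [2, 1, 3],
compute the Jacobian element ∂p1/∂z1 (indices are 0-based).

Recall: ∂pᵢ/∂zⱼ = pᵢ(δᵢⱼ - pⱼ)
∂p1/∂z1 = 0.08193

p = softmax(z) = [0.2447, 0.09003, 0.6652]
p1 = 0.09003

∂p1/∂z1 = p1(1 - p1) = 0.09003 × (1 - 0.09003) = 0.08193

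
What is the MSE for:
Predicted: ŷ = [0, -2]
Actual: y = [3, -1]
MSE = 5

MSE = (1/2)((0-3)² + (-2--1)²) = (1/2)(9 + 1) = 5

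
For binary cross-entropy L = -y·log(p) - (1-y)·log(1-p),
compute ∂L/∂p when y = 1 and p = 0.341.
∂L/∂p = -2.933

∂L/∂p = -y/p + (1-y)/(1-p) = -1/0.341 + 0 = -2.933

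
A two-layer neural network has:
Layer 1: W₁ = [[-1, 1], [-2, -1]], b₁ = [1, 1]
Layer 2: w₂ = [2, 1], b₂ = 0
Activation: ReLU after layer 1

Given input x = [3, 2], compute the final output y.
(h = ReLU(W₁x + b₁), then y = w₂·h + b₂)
y = 0

Layer 1 pre-activation: z₁ = [0, -7]
After ReLU: h = [0, 0]
Layer 2 output: y = 2×0 + 1×0 + 0 = 0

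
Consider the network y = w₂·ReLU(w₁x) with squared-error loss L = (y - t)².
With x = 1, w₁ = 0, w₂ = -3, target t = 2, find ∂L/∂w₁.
∂L/∂w₁ = 0

Forward pass:
z = w₁x = 0×1 = 0
h = ReLU(0) = 0
y = w₂h = -3×0 = 0

Backward pass:
∂L/∂y = 2(y - t) = 2(0 - 2) = -4
∂y/∂h = w₂ = -3
∂h/∂z = 0 (ReLU derivative)
∂z/∂w₁ = x = 1

∂L/∂w₁ = -4 × -3 × 0 × 1 = 0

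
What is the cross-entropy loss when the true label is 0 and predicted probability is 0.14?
L = 0.1508

L = -0·log(0.14) - 1·log(0.86) = -log(0.86) = 0.1508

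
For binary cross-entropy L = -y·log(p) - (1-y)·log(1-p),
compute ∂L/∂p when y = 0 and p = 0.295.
∂L/∂p = 1.418

∂L/∂p = -y/p + (1-y)/(1-p) = 0 + 1/0.705 = 1.418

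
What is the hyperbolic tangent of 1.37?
0.8787

tanh(1.37) = (e^(1.37) - e^(-1.37))/(e^(1.37) + e^(-1.37)) = 0.8787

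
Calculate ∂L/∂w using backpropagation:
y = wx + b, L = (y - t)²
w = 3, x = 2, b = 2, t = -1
∂L/∂w = 36

y = wx + b = (3)(2) + 2 = 8
∂L/∂y = 2(y - t) = 2(8 - -1) = 18
∂y/∂w = x = 2
∂L/∂w = ∂L/∂y · ∂y/∂w = 18 × 2 = 36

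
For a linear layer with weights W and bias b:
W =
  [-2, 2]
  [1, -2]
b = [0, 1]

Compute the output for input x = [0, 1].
y = [2, -1]

Wx = [-2×0 + 2×1, 1×0 + -2×1]
   = [2, -2]
y = Wx + b = [2 + 0, -2 + 1] = [2, -1]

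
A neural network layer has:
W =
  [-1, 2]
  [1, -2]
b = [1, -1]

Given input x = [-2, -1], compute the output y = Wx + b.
y = [1, -1]

Wx = [-1×-2 + 2×-1, 1×-2 + -2×-1]
   = [0, 0]
y = Wx + b = [0 + 1, 0 + -1] = [1, -1]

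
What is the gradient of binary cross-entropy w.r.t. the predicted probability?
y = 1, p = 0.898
∂L/∂p = -1.114

∂L/∂p = -y/p + (1-y)/(1-p) = -1/0.898 + 0 = -1.114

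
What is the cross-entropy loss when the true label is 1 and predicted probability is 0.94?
L = 0.06188

L = -1·log(0.94) - 0·log(0.06) = -log(0.94) = 0.06188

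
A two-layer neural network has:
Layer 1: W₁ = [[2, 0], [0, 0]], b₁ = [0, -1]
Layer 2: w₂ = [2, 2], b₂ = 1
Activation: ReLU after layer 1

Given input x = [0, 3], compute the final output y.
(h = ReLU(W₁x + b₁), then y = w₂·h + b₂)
y = 1

Layer 1 pre-activation: z₁ = [0, -1]
After ReLU: h = [0, 0]
Layer 2 output: y = 2×0 + 2×0 + 1 = 1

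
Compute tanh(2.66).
0.9903

tanh(2.66) = (e^(2.66) - e^(-2.66))/(e^(2.66) + e^(-2.66)) = 0.9903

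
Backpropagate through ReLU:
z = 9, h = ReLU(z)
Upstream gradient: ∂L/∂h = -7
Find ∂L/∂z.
∂L/∂z = -7

h = ReLU(9) = 9
Since z > 0: ∂h/∂z = 1
∂L/∂z = ∂L/∂h · ∂h/∂z = -7 × 1 = -7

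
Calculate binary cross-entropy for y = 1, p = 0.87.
L = 0.1393

L = -1·log(0.87) - 0·log(0.13) = -log(0.87) = 0.1393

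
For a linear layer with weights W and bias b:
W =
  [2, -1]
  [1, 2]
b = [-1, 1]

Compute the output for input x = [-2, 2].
y = [-7, 3]

Wx = [2×-2 + -1×2, 1×-2 + 2×2]
   = [-6, 2]
y = Wx + b = [-6 + -1, 2 + 1] = [-7, 3]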